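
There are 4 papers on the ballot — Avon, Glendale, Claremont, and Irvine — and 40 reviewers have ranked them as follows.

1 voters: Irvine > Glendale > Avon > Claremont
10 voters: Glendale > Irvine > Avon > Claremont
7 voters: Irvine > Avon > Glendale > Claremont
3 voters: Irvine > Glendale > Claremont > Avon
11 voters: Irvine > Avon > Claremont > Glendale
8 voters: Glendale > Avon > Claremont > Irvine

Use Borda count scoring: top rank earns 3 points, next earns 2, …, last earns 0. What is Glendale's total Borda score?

Borda scores:
  Avon: 1 + 10·1 + 7·2 + 3·0 + 11·2 + 8·2 = 63
  Glendale: 2 + 10·3 + 7·1 + 3·2 + 11·0 + 8·3 = 69
  Claremont: 0 + 10·0 + 7·0 + 3·1 + 11·1 + 8·1 = 22
  Irvine: 3 + 10·2 + 7·3 + 3·3 + 11·3 + 8·0 = 86

69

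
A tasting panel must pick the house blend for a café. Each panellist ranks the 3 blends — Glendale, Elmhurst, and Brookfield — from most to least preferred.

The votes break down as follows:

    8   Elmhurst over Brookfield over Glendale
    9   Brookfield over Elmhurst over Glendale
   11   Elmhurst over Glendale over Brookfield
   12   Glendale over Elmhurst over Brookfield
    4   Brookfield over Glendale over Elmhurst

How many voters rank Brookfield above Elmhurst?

13

Ballots ranking Brookfield above Elmhurst: 9+4 = 13.
Ballots ranking Elmhurst above Brookfield: 8+11+12 = 31.
So 13 of 44 voters prefer Brookfield to Elmhurst.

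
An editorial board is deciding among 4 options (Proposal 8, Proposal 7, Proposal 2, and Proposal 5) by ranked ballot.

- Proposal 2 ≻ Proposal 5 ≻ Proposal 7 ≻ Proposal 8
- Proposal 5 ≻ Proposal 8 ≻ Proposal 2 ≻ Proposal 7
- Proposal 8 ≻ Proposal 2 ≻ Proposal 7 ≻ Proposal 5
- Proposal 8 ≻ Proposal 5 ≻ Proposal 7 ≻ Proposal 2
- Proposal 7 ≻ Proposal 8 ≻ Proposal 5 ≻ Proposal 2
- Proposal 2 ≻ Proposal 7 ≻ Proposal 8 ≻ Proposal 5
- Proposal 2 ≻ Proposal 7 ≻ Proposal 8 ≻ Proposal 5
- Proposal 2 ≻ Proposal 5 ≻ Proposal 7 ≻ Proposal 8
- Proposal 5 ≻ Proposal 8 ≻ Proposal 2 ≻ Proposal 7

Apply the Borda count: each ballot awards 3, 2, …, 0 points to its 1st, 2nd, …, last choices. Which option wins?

Borda scores:
  Proposal 8: 0 + 2 + 3 + 3 + 2 + 1 + 1 + 0 + 2 = 14
  Proposal 7: 1 + 0 + 1 + 1 + 3 + 2 + 2 + 1 + 0 = 11
  Proposal 2: 3 + 1 + 2 + 0 + 0 + 3 + 3 + 3 + 1 = 16
  Proposal 5: 2 + 3 + 0 + 2 + 1 + 0 + 0 + 2 + 3 = 13
Proposal 2 has the highest total.

Proposal 2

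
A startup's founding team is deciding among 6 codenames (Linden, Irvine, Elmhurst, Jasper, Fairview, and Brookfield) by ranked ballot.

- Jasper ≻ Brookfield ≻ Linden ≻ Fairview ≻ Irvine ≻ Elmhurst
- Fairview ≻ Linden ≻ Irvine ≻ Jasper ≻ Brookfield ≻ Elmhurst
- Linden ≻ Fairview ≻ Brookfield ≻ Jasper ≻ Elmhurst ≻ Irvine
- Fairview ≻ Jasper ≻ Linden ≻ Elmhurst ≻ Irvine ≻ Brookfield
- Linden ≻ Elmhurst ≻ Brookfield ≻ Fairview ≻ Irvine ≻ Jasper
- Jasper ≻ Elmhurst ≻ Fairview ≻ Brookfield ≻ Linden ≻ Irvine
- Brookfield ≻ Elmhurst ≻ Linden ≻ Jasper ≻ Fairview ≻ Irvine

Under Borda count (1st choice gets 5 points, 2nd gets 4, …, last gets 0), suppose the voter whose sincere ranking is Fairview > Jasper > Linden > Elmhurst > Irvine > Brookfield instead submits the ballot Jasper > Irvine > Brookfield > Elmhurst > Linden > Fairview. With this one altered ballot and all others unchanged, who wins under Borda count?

Borda totals with the altered ballot: Linden 22, Irvine 9, Elmhurst 15, Jasper 21, Fairview 17, Brookfield 21.
The winner is unchanged: still Linden.

Linden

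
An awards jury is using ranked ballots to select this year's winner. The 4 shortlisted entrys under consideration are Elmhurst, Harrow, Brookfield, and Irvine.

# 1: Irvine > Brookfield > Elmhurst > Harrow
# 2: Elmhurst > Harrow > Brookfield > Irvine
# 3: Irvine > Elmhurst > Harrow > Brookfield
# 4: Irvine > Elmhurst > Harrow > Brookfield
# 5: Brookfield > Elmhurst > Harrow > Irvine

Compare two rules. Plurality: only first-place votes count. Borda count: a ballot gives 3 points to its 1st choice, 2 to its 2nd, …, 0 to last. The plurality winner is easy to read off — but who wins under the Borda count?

Elmhurst

Plurality first-place counts: Elmhurst 1, Harrow 0, Brookfield 1, Irvine 3 → Irvine.
Borda totals: Elmhurst 10, Harrow 5, Brookfield 6, Irvine 9 → Elmhurst.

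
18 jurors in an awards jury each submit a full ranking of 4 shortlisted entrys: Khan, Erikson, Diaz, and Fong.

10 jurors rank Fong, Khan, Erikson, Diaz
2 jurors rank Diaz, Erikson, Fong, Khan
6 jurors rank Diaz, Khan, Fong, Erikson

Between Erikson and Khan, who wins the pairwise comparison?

Ballots ranking Erikson above Khan: 2.
Ballots ranking Khan above Erikson: 10+6 = 16.
Khan wins the head-to-head, 16–2.

Khan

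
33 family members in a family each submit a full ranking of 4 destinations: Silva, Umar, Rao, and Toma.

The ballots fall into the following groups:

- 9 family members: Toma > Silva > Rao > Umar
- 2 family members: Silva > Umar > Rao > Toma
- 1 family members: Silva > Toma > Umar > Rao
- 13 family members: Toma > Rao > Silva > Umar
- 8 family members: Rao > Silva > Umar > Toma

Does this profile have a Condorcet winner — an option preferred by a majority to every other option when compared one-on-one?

Head-to-head results (33 voters total):
Silva vs Umar: Silva wins 33–0.
Silva vs Rao: Rao wins 21–12.
Silva vs Toma: Toma wins 22–11.
Umar vs Rao: Rao wins 30–3.
Umar vs Toma: Toma wins 23–10.
Rao vs Toma: Toma wins 23–10.
Toma beats each rival — Silva (22–11), Umar (23–10), Rao (23–10) — so Toma is the Condorcet winner.

Yes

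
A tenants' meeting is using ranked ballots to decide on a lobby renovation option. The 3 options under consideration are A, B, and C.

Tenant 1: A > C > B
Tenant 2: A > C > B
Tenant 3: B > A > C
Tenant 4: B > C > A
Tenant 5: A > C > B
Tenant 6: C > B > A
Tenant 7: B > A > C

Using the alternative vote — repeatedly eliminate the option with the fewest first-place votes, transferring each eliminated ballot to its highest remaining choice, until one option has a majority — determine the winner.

Round 1: A 3, B 3, C 1. C has the fewest and is eliminated.
Round 2: B 4, A 3. B has a majority.

B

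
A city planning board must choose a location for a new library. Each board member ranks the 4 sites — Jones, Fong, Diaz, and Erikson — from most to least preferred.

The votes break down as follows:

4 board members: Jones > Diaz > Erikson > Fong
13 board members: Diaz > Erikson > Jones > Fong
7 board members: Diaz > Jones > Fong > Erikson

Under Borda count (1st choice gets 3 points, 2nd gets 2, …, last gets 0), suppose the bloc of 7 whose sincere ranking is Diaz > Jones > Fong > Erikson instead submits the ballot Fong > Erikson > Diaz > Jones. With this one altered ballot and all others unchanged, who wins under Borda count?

Borda totals with the altered ballot: Jones 25, Fong 21, Diaz 54, Erikson 44.
The winner is unchanged: still Diaz.

Diaz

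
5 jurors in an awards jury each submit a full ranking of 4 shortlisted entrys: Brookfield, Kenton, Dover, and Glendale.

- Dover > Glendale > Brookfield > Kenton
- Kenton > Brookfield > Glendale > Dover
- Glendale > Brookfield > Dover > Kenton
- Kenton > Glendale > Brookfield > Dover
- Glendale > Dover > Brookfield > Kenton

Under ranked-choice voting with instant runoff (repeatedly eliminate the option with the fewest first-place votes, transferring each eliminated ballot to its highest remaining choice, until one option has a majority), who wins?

Glendale

Round 1: Kenton 2, Glendale 2, Dover 1, Brookfield 0. Brookfield has the fewest and is eliminated.
Round 2: Kenton 2, Glendale 2, Dover 1. Dover has the fewest and is eliminated.
Round 3: Glendale 3, Kenton 2. Glendale has a majority.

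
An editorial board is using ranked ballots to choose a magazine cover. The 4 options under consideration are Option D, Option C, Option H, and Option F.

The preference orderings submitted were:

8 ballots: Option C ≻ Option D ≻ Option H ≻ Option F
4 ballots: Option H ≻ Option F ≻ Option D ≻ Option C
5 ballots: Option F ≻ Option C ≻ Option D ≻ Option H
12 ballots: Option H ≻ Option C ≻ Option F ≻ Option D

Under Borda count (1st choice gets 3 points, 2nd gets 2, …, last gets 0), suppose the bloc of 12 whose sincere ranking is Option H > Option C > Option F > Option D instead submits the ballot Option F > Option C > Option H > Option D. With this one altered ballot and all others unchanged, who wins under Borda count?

Borda totals with the altered ballot: Option D 25, Option C 58, Option H 32, Option F 59.
The switch changes the winner from Option C to Option F.

Option F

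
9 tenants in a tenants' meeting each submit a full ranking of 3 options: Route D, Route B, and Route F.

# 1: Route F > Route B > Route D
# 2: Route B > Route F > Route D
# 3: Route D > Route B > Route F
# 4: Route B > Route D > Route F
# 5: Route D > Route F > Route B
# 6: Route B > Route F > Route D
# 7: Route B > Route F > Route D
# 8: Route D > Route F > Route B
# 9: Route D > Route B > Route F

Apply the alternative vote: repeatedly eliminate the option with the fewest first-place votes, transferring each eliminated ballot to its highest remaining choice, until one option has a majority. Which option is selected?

Round 1: Route D 4, Route B 4, Route F 1. Route F has the fewest and is eliminated.
Round 2: Route B 5, Route D 4. Route B has a majority.

Route B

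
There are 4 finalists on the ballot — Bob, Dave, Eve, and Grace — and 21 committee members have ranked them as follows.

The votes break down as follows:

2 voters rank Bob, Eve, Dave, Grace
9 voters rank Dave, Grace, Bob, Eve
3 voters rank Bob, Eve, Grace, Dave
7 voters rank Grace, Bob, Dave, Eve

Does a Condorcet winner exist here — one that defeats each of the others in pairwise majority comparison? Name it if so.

None — there is no Condorcet winner

Head-to-head results (21 voters total):
Bob vs Dave: Bob wins 12–9.
Bob vs Eve: Bob wins 21–0.
Bob vs Grace: Grace wins 16–5.
Dave vs Eve: Dave wins 16–5.
Dave vs Grace: Dave wins 11–10.
Eve vs Grace: Grace wins 16–5.
No candidate beats all others: Bob beats Dave beats Grace beats Bob, a majority cycle.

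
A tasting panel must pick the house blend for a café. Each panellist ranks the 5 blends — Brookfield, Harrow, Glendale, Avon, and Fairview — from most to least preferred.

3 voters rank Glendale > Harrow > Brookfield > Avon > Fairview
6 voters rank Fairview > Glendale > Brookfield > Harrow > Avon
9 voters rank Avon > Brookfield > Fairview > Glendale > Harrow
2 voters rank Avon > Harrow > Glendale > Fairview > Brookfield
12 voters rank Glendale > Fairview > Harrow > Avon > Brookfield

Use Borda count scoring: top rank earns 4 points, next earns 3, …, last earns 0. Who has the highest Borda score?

Borda scores:
  Brookfield: 3·2 + 6·2 + 9·3 + 2·0 + 12·0 = 45
  Harrow: 3·3 + 6·1 + 9·0 + 2·3 + 12·2 = 45
  Glendale: 3·4 + 6·3 + 9·1 + 2·2 + 12·4 = 91
  Avon: 3·1 + 6·0 + 9·4 + 2·4 + 12·1 = 59
  Fairview: 3·0 + 6·4 + 9·2 + 2·1 + 12·3 = 80
Glendale has the highest total.

Glendale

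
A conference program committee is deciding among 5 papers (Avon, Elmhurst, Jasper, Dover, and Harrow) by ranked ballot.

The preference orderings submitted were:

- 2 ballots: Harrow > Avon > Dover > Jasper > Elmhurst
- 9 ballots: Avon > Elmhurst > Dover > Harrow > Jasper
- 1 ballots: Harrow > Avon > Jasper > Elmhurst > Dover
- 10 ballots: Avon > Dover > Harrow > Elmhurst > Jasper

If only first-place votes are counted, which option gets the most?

Avon

First-place vote totals:
  Avon: 19
  Elmhurst: 0
  Jasper: 0
  Dover: 0
  Harrow: 3
Avon has the most first-place votes.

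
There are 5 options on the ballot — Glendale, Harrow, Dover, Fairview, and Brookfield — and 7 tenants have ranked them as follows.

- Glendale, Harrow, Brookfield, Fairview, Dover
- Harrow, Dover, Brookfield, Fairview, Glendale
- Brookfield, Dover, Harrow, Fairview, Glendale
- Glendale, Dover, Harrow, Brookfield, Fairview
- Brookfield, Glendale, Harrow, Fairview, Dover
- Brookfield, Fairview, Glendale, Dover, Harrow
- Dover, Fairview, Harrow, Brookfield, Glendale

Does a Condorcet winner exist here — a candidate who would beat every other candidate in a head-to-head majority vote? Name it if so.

There is no Condorcet winner

Head-to-head results (7 voters total):
Glendale vs Harrow: Glendale wins 4–3.
Glendale vs Dover: Glendale wins 4–3.
Glendale vs Fairview: Fairview wins 4–3.
Glendale vs Brookfield: Brookfield wins 5–2.
Harrow vs Dover: Dover wins 4–3.
Harrow vs Fairview: Harrow wins 5–2.
Harrow vs Brookfield: Harrow wins 4–3.
Dover vs Fairview: Dover wins 4–3.
Dover vs Brookfield: Brookfield wins 4–3.
Fairview vs Brookfield: Brookfield wins 6–1.
No candidate beats all others: Glendale beats Harrow beats Fairview beats Glendale, a majority cycle.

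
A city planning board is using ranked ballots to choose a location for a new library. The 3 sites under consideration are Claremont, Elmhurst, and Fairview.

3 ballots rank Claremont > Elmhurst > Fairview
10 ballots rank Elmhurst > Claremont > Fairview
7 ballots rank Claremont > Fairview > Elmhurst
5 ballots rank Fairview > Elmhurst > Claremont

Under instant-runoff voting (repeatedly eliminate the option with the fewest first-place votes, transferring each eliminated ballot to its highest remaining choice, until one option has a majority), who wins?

Elmhurst

Round 1: Claremont 10, Elmhurst 10, Fairview 5. Fairview has the fewest and is eliminated.
Round 2: Elmhurst 15, Claremont 10. Elmhurst has a majority.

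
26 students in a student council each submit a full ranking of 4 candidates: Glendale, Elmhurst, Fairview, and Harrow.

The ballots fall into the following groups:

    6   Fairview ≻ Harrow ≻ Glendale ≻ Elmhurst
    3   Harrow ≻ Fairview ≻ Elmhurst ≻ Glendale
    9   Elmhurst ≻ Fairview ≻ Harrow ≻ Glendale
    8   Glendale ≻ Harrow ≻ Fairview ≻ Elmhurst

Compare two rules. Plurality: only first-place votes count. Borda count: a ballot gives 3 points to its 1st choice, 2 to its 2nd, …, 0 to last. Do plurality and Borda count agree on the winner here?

No

Plurality first-place counts: Glendale 8, Elmhurst 9, Fairview 6, Harrow 3 → Elmhurst.
Borda totals: Glendale 30, Elmhurst 30, Fairview 50, Harrow 46 → Fairview.
The two rules disagree: plurality picks Elmhurst, Borda picks Fairview.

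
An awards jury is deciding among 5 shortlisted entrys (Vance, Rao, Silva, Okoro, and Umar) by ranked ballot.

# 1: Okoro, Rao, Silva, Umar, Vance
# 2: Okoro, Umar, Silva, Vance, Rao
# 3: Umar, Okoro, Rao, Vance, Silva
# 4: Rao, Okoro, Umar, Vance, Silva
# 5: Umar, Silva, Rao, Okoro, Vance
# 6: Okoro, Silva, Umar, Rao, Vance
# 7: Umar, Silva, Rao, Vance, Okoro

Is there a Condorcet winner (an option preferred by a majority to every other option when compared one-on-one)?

Yes

Head-to-head results (7 voters total):
Vance vs Rao: Rao wins 6–1.
Vance vs Silva: Silva wins 5–2.
Vance vs Okoro: Okoro wins 6–1.
Vance vs Umar: Umar wins 7–0.
Rao vs Silva: Silva wins 4–3.
Rao vs Okoro: Okoro wins 4–3.
Rao vs Umar: Umar wins 5–2.
Silva vs Okoro: Okoro wins 5–2.
Silva vs Umar: Umar wins 5–2.
Okoro vs Umar: Okoro wins 4–3.
Okoro beats each rival — Vance (6–1), Rao (4–3), Silva (5–2), Umar (4–3) — so Okoro is the Condorcet winner.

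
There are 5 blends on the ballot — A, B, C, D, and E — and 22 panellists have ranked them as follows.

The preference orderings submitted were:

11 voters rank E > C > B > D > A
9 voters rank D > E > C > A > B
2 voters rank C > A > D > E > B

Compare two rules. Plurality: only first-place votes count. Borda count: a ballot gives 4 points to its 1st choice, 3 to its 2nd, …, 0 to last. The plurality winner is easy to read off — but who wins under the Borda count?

E

Plurality first-place counts: A 0, B 0, C 2, D 9, E 11 → E.
Borda totals: A 15, B 22, C 59, D 51, E 73 → E.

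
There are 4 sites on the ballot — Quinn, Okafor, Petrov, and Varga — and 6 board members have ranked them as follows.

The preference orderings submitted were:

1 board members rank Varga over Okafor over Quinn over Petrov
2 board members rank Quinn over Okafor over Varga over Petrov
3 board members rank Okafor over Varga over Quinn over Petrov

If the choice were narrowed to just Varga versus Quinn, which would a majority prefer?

Varga

Ballots ranking Varga above Quinn: 1+3 = 4.
Ballots ranking Quinn above Varga: 2.
Varga wins the head-to-head, 4–2.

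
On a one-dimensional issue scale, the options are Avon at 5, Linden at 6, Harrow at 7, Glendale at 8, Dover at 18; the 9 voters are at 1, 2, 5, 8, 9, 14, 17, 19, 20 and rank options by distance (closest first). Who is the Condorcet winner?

Glendale

With single-peaked preferences on a line, the Condorcet winner is the candidate closest to the median voter.
The median voter (position 9) is closest to Glendale at 8.
Check: Glendale vs Avon — voters closer to Glendale: 6 of 9.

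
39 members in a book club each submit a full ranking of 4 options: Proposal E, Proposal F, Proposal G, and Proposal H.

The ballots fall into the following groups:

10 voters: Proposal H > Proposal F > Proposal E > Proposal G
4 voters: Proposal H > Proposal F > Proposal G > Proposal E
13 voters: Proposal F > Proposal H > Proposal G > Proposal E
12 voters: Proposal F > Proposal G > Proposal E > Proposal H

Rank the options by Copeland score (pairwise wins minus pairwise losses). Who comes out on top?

Proposal F

Pairwise results:
  Proposal E vs Proposal F: Proposal F wins 39–0.
  Proposal E vs Proposal G: Proposal G wins 29–10.
  Proposal E vs Proposal H: Proposal H wins 27–12.
  Proposal F vs Proposal G: Proposal F wins 39–0.
  Proposal F vs Proposal H: Proposal F wins 25–14.
  Proposal G vs Proposal H: Proposal H wins 27–12.
Copeland scores (wins − losses):
  Proposal E: 0 − 3 = -3
  Proposal F: 3 − 0 = 3
  Proposal G: 1 − 2 = -1
  Proposal H: 2 − 1 = 1
Proposal F has the best Copeland score.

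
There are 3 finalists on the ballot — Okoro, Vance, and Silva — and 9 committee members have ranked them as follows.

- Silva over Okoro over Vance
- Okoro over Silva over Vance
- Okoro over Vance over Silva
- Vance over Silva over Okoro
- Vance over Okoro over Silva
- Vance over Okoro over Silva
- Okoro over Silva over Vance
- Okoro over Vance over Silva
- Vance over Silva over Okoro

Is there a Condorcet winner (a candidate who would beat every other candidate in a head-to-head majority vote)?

Head-to-head results (9 voters total):
Okoro vs Vance: Okoro wins 5–4.
Okoro vs Silva: Okoro wins 6–3.
Vance vs Silva: Vance wins 6–3.
Okoro beats each rival — Vance (5–4), Silva (6–3) — so Okoro is the Condorcet winner.

Yes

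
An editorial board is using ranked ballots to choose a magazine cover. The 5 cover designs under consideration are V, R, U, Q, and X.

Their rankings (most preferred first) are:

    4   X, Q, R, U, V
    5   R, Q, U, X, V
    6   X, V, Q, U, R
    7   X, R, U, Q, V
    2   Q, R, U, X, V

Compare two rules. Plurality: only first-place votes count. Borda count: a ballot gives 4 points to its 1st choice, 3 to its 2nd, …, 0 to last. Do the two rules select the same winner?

Plurality first-place counts: V 0, R 5, U 0, Q 2, X 17 → X.
Borda totals: V 18, R 55, U 38, Q 54, X 75 → X.
The two rules agree on X.

Yes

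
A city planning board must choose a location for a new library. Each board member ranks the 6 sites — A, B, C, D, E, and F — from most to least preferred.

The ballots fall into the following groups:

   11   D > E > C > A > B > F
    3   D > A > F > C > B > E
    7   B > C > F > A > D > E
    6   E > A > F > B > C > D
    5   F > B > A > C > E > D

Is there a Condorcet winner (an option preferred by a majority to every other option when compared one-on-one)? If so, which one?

Head-to-head results (32 voters total):
A vs B: A wins 20–12.
A vs C: C wins 18–14.
A vs D: A wins 18–14.
A vs E: E wins 17–15.
A vs F: A wins 20–12.
B vs C: B wins 18–14.
B vs D: B wins 18–14.
B vs E: E wins 17–15.
B vs F: B wins 18–14.
C vs D: C wins 18–14.
C vs E: E wins 17–15.
C vs F: C wins 18–14.
D vs E: D wins 21–11.
D vs F: F wins 18–14.
E vs F: E wins 17–15.
No candidate beats all others: A beats B beats C beats A, a majority cycle.

No Condorcet winner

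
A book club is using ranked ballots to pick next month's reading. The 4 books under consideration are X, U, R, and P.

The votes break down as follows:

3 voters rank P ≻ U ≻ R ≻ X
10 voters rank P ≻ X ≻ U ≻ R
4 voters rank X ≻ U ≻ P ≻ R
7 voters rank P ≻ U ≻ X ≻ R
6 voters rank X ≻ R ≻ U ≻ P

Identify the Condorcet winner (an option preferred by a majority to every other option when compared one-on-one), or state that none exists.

Head-to-head results (30 voters total):
X vs U: X wins 20–10.
X vs R: X wins 27–3.
X vs P: P wins 20–10.
U vs R: U wins 24–6.
U vs P: P wins 20–10.
R vs P: P wins 24–6.
P beats each rival — X (20–10), U (20–10), R (24–6) — so P is the Condorcet winner.

P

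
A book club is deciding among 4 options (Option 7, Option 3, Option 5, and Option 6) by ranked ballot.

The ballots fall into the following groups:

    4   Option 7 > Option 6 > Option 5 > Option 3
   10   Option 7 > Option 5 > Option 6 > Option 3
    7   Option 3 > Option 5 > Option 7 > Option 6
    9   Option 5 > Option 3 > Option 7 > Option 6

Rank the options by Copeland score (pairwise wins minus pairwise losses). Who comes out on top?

Pairwise results:
  Option 7 vs Option 3: Option 3 wins 16–14.
  Option 7 vs Option 5: Option 5 wins 16–14.
  Option 7 vs Option 6: Option 7 wins 30–0.
  Option 3 vs Option 5: Option 5 wins 23–7.
  Option 3 vs Option 6: Option 3 wins 16–14.
  Option 5 vs Option 6: Option 5 wins 26–4.
Copeland scores (wins − losses):
  Option 7: 1 − 2 = -1
  Option 3: 2 − 1 = 1
  Option 5: 3 − 0 = 3
  Option 6: 0 − 3 = -3
Option 5 has the best Copeland score.

Option 5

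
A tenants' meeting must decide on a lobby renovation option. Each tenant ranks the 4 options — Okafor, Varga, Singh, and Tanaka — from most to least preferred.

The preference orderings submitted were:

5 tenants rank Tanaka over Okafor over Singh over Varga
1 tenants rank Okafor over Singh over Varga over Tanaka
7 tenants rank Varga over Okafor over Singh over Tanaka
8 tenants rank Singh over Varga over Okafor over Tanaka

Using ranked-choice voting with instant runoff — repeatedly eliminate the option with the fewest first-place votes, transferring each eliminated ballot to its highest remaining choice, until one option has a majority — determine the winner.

Round 1: Singh 8, Varga 7, Tanaka 5, Okafor 1. Okafor has the fewest and is eliminated.
Round 2: Singh 9, Varga 7, Tanaka 5. Tanaka has the fewest and is eliminated.
Round 3: Singh 14, Varga 7. Singh has a majority.

Singh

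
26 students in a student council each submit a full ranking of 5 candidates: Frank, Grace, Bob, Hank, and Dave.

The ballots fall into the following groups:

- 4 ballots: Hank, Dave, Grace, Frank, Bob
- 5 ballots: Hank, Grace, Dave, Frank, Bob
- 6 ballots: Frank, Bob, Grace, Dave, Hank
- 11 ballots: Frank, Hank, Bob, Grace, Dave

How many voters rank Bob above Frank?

0

Ballots ranking Bob above Frank: 0.
Ballots ranking Frank above Bob: 4+5+6+11 = 26.
So 0 of 26 voters prefer Bob to Frank.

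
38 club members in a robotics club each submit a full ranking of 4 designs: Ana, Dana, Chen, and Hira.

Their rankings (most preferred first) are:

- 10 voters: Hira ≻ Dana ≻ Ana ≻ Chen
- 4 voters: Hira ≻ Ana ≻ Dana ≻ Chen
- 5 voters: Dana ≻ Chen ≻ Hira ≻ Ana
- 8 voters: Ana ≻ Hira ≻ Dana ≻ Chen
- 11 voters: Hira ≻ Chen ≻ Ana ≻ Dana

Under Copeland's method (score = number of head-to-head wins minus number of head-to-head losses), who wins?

Hira

Pairwise results:
  Ana vs Dana: Ana wins 23–15.
  Ana vs Chen: Ana wins 22–16.
  Ana vs Hira: Hira wins 30–8.
  Dana vs Chen: Dana wins 27–11.
  Dana vs Hira: Hira wins 33–5.
  Chen vs Hira: Hira wins 33–5.
Copeland scores (wins − losses):
  Ana: 2 − 1 = 1
  Dana: 1 − 2 = -1
  Chen: 0 − 3 = -3
  Hira: 3 − 0 = 3
Hira has the best Copeland score.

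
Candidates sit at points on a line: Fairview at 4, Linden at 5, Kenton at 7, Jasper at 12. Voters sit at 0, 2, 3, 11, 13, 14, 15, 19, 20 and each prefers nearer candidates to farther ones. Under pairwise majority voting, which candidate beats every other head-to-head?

Jasper

With single-peaked preferences on a line, the Condorcet winner is the candidate closest to the median voter.
The median voter (position 13) is closest to Jasper at 12.
Check: Jasper vs Kenton — voters closer to Jasper: 6 of 9.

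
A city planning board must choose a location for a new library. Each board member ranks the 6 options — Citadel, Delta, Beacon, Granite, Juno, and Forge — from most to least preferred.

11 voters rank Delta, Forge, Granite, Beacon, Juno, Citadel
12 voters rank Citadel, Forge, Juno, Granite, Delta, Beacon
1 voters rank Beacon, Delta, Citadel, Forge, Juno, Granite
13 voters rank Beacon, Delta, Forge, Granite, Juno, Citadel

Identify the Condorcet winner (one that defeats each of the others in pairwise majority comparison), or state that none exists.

Delta

Head-to-head results (37 voters total):
Citadel vs Delta: Delta wins 25–12.
Citadel vs Beacon: Beacon wins 25–12.
Citadel vs Granite: Granite wins 24–13.
Citadel vs Juno: Juno wins 24–13.
Citadel vs Forge: Forge wins 24–13.
Delta vs Beacon: Delta wins 23–14.
Delta vs Granite: Delta wins 25–12.
Delta vs Juno: Delta wins 25–12.
Delta vs Forge: Delta wins 25–12.
Beacon vs Granite: Granite wins 23–14.
Beacon vs Juno: Beacon wins 25–12.
Beacon vs Forge: Forge wins 23–14.
Granite vs Juno: Granite wins 24–13.
Granite vs Forge: Forge wins 37–0.
Juno vs Forge: Forge wins 37–0.
Delta beats each rival — Citadel (25–12), Beacon (23–14), Granite (25–12), Juno (25–12), Forge (25–12) — so Delta is the Condorcet winner.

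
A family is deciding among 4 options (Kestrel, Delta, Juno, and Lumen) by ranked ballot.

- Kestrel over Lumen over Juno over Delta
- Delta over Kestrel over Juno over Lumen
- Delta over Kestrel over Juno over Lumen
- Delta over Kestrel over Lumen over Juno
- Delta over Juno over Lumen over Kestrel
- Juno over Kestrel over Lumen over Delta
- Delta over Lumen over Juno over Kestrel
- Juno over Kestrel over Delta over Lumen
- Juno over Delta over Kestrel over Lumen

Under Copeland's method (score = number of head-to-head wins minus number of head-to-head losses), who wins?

Delta

Pairwise results:
  Kestrel vs Delta: Delta wins 6–3.
  Kestrel vs Juno: Juno wins 5–4.
  Kestrel vs Lumen: Kestrel wins 7–2.
  Delta vs Juno: Delta wins 5–4.
  Delta vs Lumen: Delta wins 7–2.
  Juno vs Lumen: Juno wins 6–3.
Copeland scores (wins − losses):
  Kestrel: 1 − 2 = -1
  Delta: 3 − 0 = 3
  Juno: 2 − 1 = 1
  Lumen: 0 − 3 = -3
Delta has the best Copeland score.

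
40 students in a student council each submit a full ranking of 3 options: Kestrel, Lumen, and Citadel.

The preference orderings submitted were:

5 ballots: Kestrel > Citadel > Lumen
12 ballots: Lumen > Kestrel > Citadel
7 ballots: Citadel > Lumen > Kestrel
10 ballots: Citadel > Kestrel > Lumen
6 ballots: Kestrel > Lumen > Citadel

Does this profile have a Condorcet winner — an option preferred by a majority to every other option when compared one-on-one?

Yes

Head-to-head results (40 voters total):
Kestrel vs Lumen: Kestrel wins 21–19.
Kestrel vs Citadel: Kestrel wins 23–17.
Lumen vs Citadel: Citadel wins 22–18.
Kestrel beats each rival — Lumen (21–19), Citadel (23–17) — so Kestrel is the Condorcet winner.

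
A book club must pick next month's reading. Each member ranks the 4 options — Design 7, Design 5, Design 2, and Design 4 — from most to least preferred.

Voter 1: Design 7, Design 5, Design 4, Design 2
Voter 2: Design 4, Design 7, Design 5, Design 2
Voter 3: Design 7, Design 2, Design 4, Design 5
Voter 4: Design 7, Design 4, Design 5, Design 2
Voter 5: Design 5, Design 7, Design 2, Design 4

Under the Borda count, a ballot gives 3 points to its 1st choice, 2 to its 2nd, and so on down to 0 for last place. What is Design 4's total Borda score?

7

Borda scores:
  Design 7: 3 + 2 + 3 + 3 + 2 = 13
  Design 5: 2 + 1 + 0 + 1 + 3 = 7
  Design 2: 0 + 0 + 2 + 0 + 1 = 3
  Design 4: 1 + 3 + 1 + 2 + 0 = 7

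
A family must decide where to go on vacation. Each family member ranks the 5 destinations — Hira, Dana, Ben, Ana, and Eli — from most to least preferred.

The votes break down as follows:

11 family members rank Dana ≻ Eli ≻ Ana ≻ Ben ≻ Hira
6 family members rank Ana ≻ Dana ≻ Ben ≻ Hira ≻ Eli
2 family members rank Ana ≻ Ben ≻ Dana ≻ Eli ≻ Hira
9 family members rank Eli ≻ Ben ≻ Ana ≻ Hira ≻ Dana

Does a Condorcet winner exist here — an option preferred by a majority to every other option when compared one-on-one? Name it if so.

Head-to-head results (28 voters total):
Hira vs Dana: Dana wins 19–9.
Hira vs Ben: Ben wins 28–0.
Hira vs Ana: Ana wins 28–0.
Hira vs Eli: Eli wins 22–6.
Dana vs Ben: Dana wins 17–11.
Dana vs Ana: Ana wins 17–11.
Dana vs Eli: Dana wins 19–9.
Ben vs Ana: Ana wins 19–9.
Ben vs Eli: Eli wins 20–8.
Ana vs Eli: Eli wins 20–8.
No candidate beats all others: Dana beats Eli beats Ana beats Dana, a majority cycle.

No Condorcet winner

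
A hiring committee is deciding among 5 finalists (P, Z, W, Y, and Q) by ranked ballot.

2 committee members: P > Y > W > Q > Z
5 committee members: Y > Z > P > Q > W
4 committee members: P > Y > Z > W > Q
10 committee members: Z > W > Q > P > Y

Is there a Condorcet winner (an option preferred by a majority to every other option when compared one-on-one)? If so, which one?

Head-to-head results (21 voters total):
P vs Z: Z wins 15–6.
P vs W: P wins 11–10.
P vs Y: P wins 16–5.
P vs Q: P wins 11–10.
Z vs W: Z wins 19–2.
Z vs Y: Y wins 11–10.
Z vs Q: Z wins 19–2.
W vs Y: Y wins 11–10.
W vs Q: W wins 16–5.
Y vs Q: Y wins 11–10.
No candidate beats all others: P beats Y beats Z beats P, a majority cycle.

None — there is no Condorcet winner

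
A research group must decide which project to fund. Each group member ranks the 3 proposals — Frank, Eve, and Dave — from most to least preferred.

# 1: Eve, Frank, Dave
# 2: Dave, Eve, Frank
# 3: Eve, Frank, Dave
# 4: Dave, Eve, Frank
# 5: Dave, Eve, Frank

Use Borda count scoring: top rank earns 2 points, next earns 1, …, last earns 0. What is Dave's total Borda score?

6

Borda scores:
  Frank: 1 + 0 + 1 + 0 + 0 = 2
  Eve: 2 + 1 + 2 + 1 + 1 = 7
  Dave: 0 + 2 + 0 + 2 + 2 = 6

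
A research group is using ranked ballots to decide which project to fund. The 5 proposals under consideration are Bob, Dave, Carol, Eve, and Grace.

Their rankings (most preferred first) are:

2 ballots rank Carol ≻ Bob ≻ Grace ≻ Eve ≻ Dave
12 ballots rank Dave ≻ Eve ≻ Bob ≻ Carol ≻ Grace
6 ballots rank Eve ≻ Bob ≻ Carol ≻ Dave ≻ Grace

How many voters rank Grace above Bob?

0

Ballots ranking Grace above Bob: 0.
Ballots ranking Bob above Grace: 2+12+6 = 20.
So 0 of 20 voters prefer Grace to Bob.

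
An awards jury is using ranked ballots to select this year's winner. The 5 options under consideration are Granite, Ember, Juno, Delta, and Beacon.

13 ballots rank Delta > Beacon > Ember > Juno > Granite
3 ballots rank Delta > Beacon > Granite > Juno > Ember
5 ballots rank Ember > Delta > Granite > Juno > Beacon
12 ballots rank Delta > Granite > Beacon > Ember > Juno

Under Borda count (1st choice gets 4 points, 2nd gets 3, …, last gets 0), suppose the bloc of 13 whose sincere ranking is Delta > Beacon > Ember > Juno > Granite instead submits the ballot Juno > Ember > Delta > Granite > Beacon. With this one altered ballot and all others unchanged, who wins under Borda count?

Borda totals with the altered ballot: Granite 65, Ember 71, Juno 60, Delta 101, Beacon 33.
The winner is unchanged: still Delta.

Delta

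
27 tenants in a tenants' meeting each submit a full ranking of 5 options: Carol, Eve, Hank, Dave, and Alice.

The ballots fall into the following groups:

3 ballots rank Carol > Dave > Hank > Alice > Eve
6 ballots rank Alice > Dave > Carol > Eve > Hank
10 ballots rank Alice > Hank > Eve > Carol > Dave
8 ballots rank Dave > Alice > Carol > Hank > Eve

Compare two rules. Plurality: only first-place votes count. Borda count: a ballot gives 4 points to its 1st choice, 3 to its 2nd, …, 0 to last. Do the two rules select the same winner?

Plurality first-place counts: Carol 3, Eve 0, Hank 0, Dave 8, Alice 16 → Alice.
Borda totals: Carol 50, Eve 26, Hank 44, Dave 59, Alice 91 → Alice.
The two rules agree on Alice.

Yes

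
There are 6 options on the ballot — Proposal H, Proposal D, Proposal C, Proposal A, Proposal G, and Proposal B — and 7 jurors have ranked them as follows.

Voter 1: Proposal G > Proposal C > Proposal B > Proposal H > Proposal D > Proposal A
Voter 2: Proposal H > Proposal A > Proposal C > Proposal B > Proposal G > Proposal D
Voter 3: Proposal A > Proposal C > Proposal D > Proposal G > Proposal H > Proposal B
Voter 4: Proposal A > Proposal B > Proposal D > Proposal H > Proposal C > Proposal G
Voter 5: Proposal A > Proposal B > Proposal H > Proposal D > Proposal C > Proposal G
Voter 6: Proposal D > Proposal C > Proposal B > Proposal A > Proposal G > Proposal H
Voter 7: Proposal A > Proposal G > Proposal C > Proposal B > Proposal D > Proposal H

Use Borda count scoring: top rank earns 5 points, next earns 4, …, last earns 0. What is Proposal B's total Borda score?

Borda scores:
  Proposal H: 2 + 5 + 1 + 2 + 3 + 0 + 0 = 13
  Proposal D: 1 + 0 + 3 + 3 + 2 + 5 + 1 = 15
  Proposal C: 4 + 3 + 4 + 1 + 1 + 4 + 3 = 20
  Proposal A: 0 + 4 + 5 + 5 + 5 + 2 + 5 = 26
  Proposal G: 5 + 1 + 2 + 0 + 0 + 1 + 4 = 13
  Proposal B: 3 + 2 + 0 + 4 + 4 + 3 + 2 = 18

18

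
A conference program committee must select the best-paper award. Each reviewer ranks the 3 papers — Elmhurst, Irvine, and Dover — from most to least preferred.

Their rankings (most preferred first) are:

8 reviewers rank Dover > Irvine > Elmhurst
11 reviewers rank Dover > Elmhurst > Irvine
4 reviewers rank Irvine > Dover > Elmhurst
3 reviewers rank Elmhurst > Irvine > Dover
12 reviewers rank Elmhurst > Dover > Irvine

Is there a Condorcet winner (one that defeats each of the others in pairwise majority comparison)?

Head-to-head results (38 voters total):
Elmhurst vs Irvine: Elmhurst wins 26–12.
Elmhurst vs Dover: Dover wins 23–15.
Irvine vs Dover: Dover wins 31–7.
Dover beats each rival — Elmhurst (23–15), Irvine (31–7) — so Dover is the Condorcet winner.

Yes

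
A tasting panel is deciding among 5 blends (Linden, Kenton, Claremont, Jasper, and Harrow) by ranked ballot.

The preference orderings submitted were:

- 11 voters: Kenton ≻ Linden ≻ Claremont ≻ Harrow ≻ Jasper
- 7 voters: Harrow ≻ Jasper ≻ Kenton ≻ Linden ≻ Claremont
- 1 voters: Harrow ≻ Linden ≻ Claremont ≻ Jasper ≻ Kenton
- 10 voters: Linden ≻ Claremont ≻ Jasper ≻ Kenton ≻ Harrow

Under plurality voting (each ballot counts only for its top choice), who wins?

Kenton

First-place vote totals:
  Linden: 10
  Kenton: 11
  Claremont: 0
  Jasper: 0
  Harrow: 8
Kenton has the most first-place votes.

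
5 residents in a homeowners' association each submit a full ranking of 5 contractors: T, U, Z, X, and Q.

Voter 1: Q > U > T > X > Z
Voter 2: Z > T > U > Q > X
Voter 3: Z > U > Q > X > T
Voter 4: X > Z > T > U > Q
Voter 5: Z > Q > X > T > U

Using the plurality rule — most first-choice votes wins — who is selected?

Z

First-place vote totals:
  T: 0
  U: 0
  Z: 3
  X: 1
  Q: 1
Z has the most first-place votes.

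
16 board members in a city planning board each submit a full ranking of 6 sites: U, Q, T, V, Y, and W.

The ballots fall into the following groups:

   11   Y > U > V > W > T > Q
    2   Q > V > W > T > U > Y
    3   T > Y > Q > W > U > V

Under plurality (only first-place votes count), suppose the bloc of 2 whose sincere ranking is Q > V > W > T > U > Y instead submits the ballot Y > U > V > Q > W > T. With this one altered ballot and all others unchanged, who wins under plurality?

Y

First-place totals with the altered ballot: U 0, Q 0, T 3, V 0, Y 13, W 0.
The winner is unchanged: still Y.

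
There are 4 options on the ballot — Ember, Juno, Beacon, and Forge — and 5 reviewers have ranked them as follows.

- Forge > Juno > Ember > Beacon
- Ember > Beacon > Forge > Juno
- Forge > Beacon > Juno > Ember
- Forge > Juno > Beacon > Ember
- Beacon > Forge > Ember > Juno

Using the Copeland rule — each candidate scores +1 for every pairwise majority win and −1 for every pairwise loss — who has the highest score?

Forge

Pairwise results:
  Ember vs Juno: Juno wins 3–2.
  Ember vs Beacon: Beacon wins 3–2.
  Ember vs Forge: Forge wins 4–1.
  Juno vs Beacon: Beacon wins 3–2.
  Juno vs Forge: Forge wins 5–0.
  Beacon vs Forge: Forge wins 3–2.
Copeland scores (wins − losses):
  Ember: 0 − 3 = -3
  Juno: 1 − 2 = -1
  Beacon: 2 − 1 = 1
  Forge: 3 − 0 = 3
Forge has the best Copeland score.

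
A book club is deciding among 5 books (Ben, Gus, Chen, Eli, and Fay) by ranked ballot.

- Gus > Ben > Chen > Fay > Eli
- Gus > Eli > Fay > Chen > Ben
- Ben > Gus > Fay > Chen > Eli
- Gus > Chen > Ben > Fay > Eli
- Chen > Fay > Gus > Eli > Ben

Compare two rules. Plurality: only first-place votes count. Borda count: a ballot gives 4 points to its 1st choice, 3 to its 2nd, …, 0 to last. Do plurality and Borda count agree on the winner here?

Yes

Plurality first-place counts: Ben 1, Gus 3, Chen 1, Eli 0, Fay 0 → Gus.
Borda totals: Ben 9, Gus 17, Chen 11, Eli 4, Fay 9 → Gus.
The two rules agree on Gus.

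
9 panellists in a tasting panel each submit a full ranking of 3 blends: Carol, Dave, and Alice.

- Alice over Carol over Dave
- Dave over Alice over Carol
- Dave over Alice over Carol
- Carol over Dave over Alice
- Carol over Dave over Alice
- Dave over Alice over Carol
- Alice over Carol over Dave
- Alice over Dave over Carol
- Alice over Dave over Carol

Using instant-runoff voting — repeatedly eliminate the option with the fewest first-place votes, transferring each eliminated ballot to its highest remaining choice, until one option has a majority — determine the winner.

Dave

Round 1: Alice 4, Dave 3, Carol 2. Carol has the fewest and is eliminated.
Round 2: Dave 5, Alice 4. Dave has a majority.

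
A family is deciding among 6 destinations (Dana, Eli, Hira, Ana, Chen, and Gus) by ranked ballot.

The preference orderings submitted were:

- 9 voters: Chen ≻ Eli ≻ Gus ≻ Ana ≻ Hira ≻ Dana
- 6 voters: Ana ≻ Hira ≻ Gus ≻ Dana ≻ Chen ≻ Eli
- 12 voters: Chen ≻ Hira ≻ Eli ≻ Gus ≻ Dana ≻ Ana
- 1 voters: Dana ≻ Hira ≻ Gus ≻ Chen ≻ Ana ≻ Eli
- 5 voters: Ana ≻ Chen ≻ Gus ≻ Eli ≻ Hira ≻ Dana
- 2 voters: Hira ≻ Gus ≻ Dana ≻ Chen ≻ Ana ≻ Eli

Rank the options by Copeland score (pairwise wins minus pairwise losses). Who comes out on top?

Chen

Pairwise results:
  Dana vs Eli: Eli wins 26–9.
  Dana vs Hira: Hira wins 34–1.
  Dana vs Ana: Ana wins 20–15.
  Dana vs Chen: Chen wins 26–9.
  Dana vs Gus: Gus wins 34–1.
  Eli vs Hira: Hira wins 21–14.
  Eli vs Ana: Eli wins 21–14.
  Eli vs Chen: Chen wins 35–0.
  Eli vs Gus: Eli wins 21–14.
  Hira vs Ana: Ana wins 20–15.
  Hira vs Chen: Chen wins 26–9.
  Hira vs Gus: Hira wins 21–14.
  Ana vs Chen: Chen wins 24–11.
  Ana vs Gus: Gus wins 24–11.
  Chen vs Gus: Chen wins 26–9.
Copeland scores (wins − losses):
  Dana: 0 − 5 = -5
  Eli: 3 − 2 = 1
  Hira: 3 − 2 = 1
  Ana: 2 − 3 = -1
  Chen: 5 − 0 = 5
  Gus: 2 − 3 = -1
Chen has the best Copeland score.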